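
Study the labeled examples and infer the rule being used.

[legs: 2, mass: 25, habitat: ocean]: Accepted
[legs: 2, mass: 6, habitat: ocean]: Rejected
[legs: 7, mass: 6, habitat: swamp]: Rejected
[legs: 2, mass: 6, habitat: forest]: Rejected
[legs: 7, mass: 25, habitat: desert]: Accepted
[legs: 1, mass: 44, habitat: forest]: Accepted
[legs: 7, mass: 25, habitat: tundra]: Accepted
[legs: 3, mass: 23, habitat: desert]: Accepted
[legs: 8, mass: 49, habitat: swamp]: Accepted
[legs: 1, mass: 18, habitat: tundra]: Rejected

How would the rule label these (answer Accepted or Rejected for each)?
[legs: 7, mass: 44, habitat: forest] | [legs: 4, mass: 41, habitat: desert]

Accepted, Accepted

Every 'Accepted' example satisfies: mass ≥ 23. None of the 'Rejected' examples do.
[legs: 7, mass: 44, habitat: forest]: Accepted (mass = 44).
[legs: 4, mass: 41, habitat: desert]: Accepted (mass = 41).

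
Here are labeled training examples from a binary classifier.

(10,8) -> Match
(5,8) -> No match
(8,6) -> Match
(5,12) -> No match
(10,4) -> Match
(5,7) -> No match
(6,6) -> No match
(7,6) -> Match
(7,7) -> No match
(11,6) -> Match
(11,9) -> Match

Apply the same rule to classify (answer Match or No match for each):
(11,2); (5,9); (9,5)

Match, No match, Match

The common property of the 'Match' items is: first > second. No 'No match' item has it.
(11,2): Match (11 > 2). (5,9): No match (5 < 9). (9,5): Match (9 > 5).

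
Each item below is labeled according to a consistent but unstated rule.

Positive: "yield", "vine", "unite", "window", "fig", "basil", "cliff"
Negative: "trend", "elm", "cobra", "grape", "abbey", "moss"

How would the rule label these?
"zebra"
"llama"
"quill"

Every 'Positive' example satisfies: contains 'i'. None of the 'Negative' examples do.

Negative, Negative, Positive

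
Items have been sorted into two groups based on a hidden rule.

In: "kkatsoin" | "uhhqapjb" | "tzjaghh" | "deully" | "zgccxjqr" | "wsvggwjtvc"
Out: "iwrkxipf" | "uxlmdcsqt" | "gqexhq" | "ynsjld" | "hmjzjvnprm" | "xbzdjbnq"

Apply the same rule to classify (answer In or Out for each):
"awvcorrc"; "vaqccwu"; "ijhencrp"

Looking at the examples, the only property every 'In' case has and every 'Out' case lacks is: has a double letter.

In, In, Out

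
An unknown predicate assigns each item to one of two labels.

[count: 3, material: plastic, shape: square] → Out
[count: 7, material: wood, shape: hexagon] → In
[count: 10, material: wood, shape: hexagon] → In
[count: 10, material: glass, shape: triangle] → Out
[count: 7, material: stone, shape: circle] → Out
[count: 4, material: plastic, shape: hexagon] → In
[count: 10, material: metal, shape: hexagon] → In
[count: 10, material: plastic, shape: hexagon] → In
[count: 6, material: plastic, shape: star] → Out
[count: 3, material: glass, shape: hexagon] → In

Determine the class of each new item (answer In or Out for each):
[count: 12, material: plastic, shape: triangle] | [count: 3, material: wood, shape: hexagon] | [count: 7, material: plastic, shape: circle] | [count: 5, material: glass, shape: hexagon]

The distinguishing property — shape is hexagon — holds for all the 'In' cases and none of the 'Out' cases.
[count: 12, material: plastic, shape: triangle]: shape is triangle, fails this test → Out.
[count: 3, material: wood, shape: hexagon]: shape is hexagon, satisfies this → In.
[count: 7, material: plastic, shape: circle]: shape is circle, fails this test → Out.
[count: 5, material: glass, shape: hexagon]: shape is hexagon, satisfies this → In.

Out, In, Out, In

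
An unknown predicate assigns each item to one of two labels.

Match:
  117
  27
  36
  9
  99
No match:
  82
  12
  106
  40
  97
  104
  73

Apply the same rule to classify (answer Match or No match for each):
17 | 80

The rule appears to be: multiple of 9.
17 → 17 = 9·1 + 8 → No match.
80 → 80 = 9·8 + 8 → No match.

No match, No match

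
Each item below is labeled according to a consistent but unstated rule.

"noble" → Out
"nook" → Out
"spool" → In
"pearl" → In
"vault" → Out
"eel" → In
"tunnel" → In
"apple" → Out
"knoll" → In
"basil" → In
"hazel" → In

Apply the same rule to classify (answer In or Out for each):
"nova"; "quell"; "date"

The distinguishing property — ends with 'l' — holds for all the 'In' cases and none of the 'Out' cases.
"nova": ends with 'a', fails this test → Out.
"quell": ends with 'l', fits → In.
"date": ends with 'e', fails this test → Out.

Out, In, Out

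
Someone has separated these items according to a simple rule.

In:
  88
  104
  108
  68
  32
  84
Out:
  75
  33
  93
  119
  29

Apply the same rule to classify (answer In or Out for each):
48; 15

In, Out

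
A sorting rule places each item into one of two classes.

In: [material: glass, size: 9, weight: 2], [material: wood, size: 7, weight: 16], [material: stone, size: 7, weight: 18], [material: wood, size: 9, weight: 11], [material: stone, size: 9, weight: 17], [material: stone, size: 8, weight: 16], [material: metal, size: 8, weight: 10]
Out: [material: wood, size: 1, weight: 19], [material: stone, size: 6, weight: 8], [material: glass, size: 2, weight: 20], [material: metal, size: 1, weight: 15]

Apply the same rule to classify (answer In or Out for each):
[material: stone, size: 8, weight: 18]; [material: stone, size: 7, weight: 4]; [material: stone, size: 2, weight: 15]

All 'In' examples share one property — size ≥ 7 — and every 'Out' example lacks it.
[material: stone, size: 8, weight: 18] — size = 8, hence In. [material: stone, size: 7, weight: 4] — size = 7, hence In. [material: stone, size: 2, weight: 15] — size = 2, hence Out.

In, In, Out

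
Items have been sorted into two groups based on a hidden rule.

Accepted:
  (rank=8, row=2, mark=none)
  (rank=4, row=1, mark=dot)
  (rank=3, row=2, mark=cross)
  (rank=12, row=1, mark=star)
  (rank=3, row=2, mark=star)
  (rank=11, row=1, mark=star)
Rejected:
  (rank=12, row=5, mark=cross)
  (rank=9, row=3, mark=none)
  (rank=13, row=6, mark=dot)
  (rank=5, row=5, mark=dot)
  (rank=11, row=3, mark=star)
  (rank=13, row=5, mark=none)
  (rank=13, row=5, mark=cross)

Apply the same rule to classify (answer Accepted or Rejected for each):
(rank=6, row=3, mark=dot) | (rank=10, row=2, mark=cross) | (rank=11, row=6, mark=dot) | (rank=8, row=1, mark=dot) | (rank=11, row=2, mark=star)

Rejected, Accepted, Rejected, Accepted, Accepted

Rule: row ≤ 2. This holds for each 'Accepted' example and fails for each 'Rejected' one.
(rank=6, row=3, mark=dot): Rejected (row = 3).
(rank=10, row=2, mark=cross): Accepted (row = 2).
(rank=11, row=6, mark=dot): Rejected (row = 6).
(rank=8, row=1, mark=dot): Accepted (row = 1).
(rank=11, row=2, mark=star): Accepted (row = 2).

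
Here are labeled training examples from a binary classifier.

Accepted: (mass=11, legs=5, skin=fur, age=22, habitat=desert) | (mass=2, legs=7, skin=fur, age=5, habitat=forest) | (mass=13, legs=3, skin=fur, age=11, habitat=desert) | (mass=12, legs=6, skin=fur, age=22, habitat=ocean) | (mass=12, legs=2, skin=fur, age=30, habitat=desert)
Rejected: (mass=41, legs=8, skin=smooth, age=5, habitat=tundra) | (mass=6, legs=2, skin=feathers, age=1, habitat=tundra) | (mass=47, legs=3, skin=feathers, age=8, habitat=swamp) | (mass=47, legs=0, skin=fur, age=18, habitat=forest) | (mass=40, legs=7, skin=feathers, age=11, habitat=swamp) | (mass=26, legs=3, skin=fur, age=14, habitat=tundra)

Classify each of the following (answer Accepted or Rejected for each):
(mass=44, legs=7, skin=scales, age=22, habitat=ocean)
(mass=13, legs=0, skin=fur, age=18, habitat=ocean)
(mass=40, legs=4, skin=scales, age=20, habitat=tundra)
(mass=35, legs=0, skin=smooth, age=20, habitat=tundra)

Rejected, Accepted, Rejected, Rejected

The rule appears to be: skin is fur AND mass ≤ 13.
(mass=44, legs=7, skin=scales, age=22, habitat=ocean): Rejected (skin is scales, mass = 44).
(mass=13, legs=0, skin=fur, age=18, habitat=ocean): Accepted (skin is fur, mass = 13).
(mass=40, legs=4, skin=scales, age=20, habitat=tundra): Rejected (skin is scales, mass = 40).
(mass=35, legs=0, skin=smooth, age=20, habitat=tundra): Rejected (skin is smooth, mass = 35).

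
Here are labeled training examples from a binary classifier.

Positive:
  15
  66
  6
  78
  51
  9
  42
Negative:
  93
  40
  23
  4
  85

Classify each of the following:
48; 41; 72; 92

Positive, Negative, Positive, Negative

Every 'Positive' example satisfies: multiple of 3 AND at most 78. None of the 'Negative' examples do.
48 → 48 = 3·16, 48 ≤ 78 → Positive.
41 → 41 = 3·13 + 2, 41 ≤ 78 → Negative.
72 → 72 = 3·24, 72 ≤ 78 → Positive.
92 → 92 = 3·30 + 2, 92 > 78 → Negative.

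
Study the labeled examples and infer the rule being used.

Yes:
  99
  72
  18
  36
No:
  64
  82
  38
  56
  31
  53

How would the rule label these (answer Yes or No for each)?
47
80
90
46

No, No, Yes, No

The pattern is that an item is 'Yes' exactly when: multiple of 3.
47: No (47 = 3·15 + 2). 80: No (80 = 3·26 + 2). 90: Yes (90 = 3·30). 46: No (46 = 3·15 + 1).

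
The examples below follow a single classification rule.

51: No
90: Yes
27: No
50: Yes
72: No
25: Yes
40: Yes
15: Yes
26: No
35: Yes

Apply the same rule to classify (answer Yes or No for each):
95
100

Every 'Yes' example satisfies: multiple of 5. None of the 'No' examples do.
95 → 95 = 5·19 → Yes. 100 → 100 = 5·20 → Yes.

Yes, Yes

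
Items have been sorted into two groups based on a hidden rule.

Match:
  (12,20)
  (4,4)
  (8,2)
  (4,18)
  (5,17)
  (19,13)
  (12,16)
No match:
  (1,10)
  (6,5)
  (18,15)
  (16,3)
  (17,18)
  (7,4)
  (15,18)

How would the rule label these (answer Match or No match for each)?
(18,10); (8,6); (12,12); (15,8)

Match, Match, Match, No match

Checking candidate rules against both groups, what survives is: sum is even.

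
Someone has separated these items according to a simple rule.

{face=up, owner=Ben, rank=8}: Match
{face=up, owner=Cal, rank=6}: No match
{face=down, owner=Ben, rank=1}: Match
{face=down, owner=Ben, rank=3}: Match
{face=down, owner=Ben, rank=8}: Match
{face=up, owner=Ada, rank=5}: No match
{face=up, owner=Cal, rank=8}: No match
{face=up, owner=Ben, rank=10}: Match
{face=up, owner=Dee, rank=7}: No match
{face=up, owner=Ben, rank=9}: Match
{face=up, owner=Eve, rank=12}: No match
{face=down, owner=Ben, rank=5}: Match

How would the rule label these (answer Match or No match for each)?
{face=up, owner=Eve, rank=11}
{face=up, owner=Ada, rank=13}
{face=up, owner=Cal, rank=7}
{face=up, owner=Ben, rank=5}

No match, No match, No match, Match

Checking candidate rules against both groups, what survives is: owner is Ben.
{face=up, owner=Eve, rank=11} → owner is Eve → No match.
{face=up, owner=Ada, rank=13} → owner is Ada → No match.
{face=up, owner=Cal, rank=7} → owner is Cal → No match.
{face=up, owner=Ben, rank=5} → owner is Ben → Match.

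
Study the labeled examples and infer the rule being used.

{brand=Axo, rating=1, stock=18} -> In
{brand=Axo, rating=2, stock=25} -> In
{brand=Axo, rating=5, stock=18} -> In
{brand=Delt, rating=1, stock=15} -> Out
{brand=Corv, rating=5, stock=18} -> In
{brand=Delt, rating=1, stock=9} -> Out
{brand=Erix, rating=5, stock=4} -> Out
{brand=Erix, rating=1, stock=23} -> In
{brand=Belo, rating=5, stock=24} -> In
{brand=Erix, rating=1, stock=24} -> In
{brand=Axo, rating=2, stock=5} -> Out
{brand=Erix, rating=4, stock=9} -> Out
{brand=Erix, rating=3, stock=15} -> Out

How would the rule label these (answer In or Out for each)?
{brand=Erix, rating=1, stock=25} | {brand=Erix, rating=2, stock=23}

Rule: stock ≥ 18. This holds for each 'In' example and fails for each 'Out' one.
In: {brand=Erix, rating=1, stock=25}, since stock = 25. In: {brand=Erix, rating=2, stock=23}, since stock = 23.

In, In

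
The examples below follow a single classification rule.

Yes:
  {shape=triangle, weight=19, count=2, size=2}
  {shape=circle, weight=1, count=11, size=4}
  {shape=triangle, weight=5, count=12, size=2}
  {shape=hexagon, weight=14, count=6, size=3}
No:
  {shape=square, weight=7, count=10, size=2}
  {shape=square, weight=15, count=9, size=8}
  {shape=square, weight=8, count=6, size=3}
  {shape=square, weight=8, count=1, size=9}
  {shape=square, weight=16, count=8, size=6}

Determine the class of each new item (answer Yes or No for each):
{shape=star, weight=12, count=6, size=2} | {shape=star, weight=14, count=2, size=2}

A rule that fits every label: shape is not square — true of each 'Yes' example, false of each 'No' one.
{shape=star, weight=12, count=6, size=2}: shape is star — matches, so Yes. {shape=star, weight=14, count=2, size=2}: shape is star — matches, so Yes.

Yes, Yes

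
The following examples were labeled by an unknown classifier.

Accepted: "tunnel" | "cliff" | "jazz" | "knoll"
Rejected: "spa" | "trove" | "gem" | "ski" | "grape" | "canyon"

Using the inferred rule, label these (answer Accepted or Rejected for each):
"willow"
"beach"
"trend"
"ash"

Accepted, Rejected, Rejected, Rejected

A rule that fits every label: has a double letter — true of each 'Accepted' example, false of each 'Rejected' one.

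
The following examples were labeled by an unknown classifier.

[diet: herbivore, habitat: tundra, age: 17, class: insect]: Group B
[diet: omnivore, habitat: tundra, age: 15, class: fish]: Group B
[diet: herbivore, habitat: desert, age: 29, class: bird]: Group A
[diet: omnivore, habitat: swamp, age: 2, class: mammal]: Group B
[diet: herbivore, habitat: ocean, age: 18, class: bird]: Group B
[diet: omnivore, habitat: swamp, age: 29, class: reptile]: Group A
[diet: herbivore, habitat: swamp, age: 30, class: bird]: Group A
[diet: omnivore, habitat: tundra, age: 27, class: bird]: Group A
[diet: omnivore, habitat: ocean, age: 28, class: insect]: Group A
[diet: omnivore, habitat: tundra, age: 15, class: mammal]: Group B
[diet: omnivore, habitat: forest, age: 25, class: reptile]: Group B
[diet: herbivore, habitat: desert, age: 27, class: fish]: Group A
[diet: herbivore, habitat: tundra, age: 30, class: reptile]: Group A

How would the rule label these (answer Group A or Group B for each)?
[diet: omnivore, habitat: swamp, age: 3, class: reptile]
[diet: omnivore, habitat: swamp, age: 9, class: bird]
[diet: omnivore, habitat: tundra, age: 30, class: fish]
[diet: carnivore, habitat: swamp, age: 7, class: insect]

Group B, Group B, Group A, Group B

The classifier is using: age ≥ 27.
[diet: omnivore, habitat: swamp, age: 3, class: reptile]: age = 3, fails the rule → Group B.
[diet: omnivore, habitat: swamp, age: 9, class: bird]: age = 9, fails the rule → Group B.
[diet: omnivore, habitat: tundra, age: 30, class: fish]: age = 30, passes → Group A.
[diet: carnivore, habitat: swamp, age: 7, class: insect]: age = 7, fails the rule → Group B.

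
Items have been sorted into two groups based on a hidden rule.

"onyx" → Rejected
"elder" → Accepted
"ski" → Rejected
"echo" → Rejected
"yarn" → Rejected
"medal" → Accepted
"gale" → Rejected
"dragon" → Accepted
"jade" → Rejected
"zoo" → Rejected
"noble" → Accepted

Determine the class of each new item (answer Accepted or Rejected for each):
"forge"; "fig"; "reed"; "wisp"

'Accepted' ⟺ length ≥ 5.
Accepted: "forge", since length 5.
Rejected: "fig", since length 3.
Rejected: "reed", since length 4.
Rejected: "wisp", since length 4.

Accepted, Rejected, Rejected, Rejected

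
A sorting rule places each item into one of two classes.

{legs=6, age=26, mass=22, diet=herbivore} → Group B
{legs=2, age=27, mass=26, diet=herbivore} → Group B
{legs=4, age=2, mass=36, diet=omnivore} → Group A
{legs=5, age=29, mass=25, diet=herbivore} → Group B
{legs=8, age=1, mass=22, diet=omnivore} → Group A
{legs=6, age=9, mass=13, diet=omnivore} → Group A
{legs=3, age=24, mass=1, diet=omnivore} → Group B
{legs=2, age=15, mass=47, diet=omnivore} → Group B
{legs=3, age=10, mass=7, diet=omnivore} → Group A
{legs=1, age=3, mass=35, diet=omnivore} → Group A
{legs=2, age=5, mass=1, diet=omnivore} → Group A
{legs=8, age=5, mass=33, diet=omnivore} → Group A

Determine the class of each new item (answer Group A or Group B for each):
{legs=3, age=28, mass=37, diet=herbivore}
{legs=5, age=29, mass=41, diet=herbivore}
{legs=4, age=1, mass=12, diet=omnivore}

Group B, Group B, Group A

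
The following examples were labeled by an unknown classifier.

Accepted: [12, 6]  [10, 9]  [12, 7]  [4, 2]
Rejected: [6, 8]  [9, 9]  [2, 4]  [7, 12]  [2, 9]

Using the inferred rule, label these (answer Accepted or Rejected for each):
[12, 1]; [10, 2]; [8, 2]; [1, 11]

Checking candidate rules against both groups, what survives is: first > second.
[12, 1]: Accepted (12 > 1). [10, 2]: Accepted (10 > 2). [8, 2]: Accepted (8 > 2). [1, 11]: Rejected (1 < 11).

Accepted, Accepted, Accepted, Rejected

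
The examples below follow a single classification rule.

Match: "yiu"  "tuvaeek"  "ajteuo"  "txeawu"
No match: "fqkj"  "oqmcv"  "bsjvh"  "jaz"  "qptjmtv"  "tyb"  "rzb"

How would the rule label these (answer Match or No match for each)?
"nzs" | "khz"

The common property of the 'Match' items is: contains 'u'. No 'No match' item has it.
"nzs": No match (no 'u').
"khz": No match (no 'u').

No match, No match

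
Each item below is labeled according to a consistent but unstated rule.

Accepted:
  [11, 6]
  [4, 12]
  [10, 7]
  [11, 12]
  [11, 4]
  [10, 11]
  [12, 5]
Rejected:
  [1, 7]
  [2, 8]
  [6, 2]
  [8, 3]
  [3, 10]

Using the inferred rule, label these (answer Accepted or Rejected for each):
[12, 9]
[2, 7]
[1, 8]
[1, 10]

'Accepted' ⟺ sum ≥ 15.
[12, 9]: 12+9 = 21, qualifies → Accepted.
[2, 7]: 2+7 = 9, does not satisfy this → Rejected.
[1, 8]: 1+8 = 9, does not satisfy this → Rejected.
[1, 10]: 1+10 = 11, does not satisfy this → Rejected.

Accepted, Rejected, Rejected, Rejected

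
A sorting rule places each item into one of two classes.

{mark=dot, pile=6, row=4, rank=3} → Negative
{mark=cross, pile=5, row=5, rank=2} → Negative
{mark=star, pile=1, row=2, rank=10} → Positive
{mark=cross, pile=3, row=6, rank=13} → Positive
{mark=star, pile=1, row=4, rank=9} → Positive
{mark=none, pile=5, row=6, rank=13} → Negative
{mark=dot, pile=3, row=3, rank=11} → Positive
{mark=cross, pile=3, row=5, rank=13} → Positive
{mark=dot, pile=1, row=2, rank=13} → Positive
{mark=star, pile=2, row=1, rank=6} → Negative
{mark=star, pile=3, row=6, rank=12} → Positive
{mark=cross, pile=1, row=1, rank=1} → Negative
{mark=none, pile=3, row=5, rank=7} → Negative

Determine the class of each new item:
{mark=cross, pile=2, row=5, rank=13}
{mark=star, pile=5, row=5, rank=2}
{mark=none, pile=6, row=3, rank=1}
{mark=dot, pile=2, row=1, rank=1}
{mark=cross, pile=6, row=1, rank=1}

Positive, Negative, Negative, Negative, Negative

The classifier is using: rank ≥ 9 AND pile ≤ 3.
{mark=cross, pile=2, row=5, rank=13}: rank = 13, pile = 2 — passes, so Positive. {mark=star, pile=5, row=5, rank=2}: rank = 2, pile = 5 — does not pass, so Negative. {mark=none, pile=6, row=3, rank=1}: rank = 1, pile = 6 — does not pass, so Negative. {mark=dot, pile=2, row=1, rank=1}: rank = 1, pile = 2 — does not pass, so Negative. {mark=cross, pile=6, row=1, rank=1}: rank = 1, pile = 6 — does not pass, so Negative.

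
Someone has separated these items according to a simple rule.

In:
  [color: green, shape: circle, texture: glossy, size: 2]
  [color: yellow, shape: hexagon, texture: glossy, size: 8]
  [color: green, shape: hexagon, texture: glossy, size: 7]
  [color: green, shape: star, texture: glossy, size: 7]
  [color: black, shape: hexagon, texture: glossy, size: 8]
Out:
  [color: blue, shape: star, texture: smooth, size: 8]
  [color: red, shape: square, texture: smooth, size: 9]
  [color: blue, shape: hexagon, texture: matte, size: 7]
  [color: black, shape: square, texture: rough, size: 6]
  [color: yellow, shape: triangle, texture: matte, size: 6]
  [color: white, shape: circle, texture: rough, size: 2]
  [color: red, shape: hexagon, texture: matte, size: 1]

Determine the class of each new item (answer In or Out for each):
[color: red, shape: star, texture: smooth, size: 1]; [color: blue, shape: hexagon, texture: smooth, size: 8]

The common property of the 'In' items is: texture is glossy. No 'Out' item has it.

Out, Out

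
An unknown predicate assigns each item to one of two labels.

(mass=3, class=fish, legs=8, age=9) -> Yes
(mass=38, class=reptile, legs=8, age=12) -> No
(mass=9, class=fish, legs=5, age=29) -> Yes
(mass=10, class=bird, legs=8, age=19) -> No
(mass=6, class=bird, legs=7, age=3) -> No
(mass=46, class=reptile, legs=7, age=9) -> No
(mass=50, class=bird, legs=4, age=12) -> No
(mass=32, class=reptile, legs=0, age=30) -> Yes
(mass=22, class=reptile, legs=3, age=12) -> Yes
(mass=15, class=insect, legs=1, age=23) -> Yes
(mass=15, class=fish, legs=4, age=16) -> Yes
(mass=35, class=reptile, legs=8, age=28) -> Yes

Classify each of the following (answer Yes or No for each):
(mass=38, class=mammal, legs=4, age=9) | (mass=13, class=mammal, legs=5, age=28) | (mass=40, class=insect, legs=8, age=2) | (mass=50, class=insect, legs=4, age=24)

No, Yes, No, No

The common property of the 'Yes' items is: class is not bird AND mass ≤ 35. No 'No' item has it.
(mass=38, class=mammal, legs=4, age=9): No (class is mammal, mass = 38).
(mass=13, class=mammal, legs=5, age=28): Yes (class is mammal, mass = 13).
(mass=40, class=insect, legs=8, age=2): No (class is insect, mass = 40).
(mass=50, class=insect, legs=4, age=24): No (class is insect, mass = 50).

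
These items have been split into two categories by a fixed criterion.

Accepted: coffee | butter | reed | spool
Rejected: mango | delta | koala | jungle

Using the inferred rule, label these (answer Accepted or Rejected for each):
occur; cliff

'Accepted' ⟺ has a double letter.
occur — 'cc' doubled, hence Accepted.
cliff — 'ff' doubled, hence Accepted.

Accepted, Accepted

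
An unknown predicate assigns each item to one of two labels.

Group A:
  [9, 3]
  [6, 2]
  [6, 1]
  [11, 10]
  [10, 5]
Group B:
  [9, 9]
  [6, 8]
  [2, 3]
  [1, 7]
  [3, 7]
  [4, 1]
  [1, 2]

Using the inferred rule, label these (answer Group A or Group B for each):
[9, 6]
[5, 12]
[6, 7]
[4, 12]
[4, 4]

Group A, Group B, Group B, Group B, Group B

One predicate separates the groups cleanly: first > second AND sum ≥ 7.
[9, 6] — 9 > 6, 9+6 = 15, hence Group A. [5, 12] — 5 < 12, 5+12 = 17, hence Group B. [6, 7] — 6 < 7, 6+7 = 13, hence Group B. [4, 12] — 4 < 12, 4+12 = 16, hence Group B. [4, 4] — 4 = 4, 4+4 = 8, hence Group B.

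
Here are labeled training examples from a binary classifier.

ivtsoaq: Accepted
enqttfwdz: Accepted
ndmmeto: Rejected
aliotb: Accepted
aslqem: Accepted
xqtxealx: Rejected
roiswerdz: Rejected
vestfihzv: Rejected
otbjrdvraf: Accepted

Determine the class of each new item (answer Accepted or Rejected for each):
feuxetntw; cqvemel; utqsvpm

Rejected, Rejected, Accepted

Checking candidate rules against both groups, what survives is: starts with a vowel.
feuxetntw: starts with 'f', fails this test → Rejected.
cqvemel: starts with 'c', fails this test → Rejected.
utqsvpm: starts with 'u', meets the rule → Accepted.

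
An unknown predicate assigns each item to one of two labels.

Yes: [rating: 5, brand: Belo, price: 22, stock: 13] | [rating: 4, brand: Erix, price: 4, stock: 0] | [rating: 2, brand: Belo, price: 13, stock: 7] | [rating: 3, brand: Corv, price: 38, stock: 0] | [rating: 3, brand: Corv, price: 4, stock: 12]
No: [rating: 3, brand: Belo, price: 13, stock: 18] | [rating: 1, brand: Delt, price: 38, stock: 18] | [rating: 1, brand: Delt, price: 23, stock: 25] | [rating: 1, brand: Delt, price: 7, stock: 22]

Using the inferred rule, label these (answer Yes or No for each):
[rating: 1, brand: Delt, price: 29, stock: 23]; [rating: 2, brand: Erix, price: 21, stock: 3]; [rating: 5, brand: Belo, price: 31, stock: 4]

The classifier is using: stock ≤ 13.
[rating: 1, brand: Delt, price: 29, stock: 23]: stock = 23, fails this test → No. [rating: 2, brand: Erix, price: 21, stock: 3]: stock = 3, matches → Yes. [rating: 5, brand: Belo, price: 31, stock: 4]: stock = 4, matches → Yes.

No, Yes, Yes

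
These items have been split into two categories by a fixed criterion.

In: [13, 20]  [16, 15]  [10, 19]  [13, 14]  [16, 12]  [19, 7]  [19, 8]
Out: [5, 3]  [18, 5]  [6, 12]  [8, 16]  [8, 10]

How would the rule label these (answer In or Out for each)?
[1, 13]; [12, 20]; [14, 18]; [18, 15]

A rule that fits every label: sum ≥ 26 — true of each 'In' example, false of each 'Out' one.

Out, In, In, In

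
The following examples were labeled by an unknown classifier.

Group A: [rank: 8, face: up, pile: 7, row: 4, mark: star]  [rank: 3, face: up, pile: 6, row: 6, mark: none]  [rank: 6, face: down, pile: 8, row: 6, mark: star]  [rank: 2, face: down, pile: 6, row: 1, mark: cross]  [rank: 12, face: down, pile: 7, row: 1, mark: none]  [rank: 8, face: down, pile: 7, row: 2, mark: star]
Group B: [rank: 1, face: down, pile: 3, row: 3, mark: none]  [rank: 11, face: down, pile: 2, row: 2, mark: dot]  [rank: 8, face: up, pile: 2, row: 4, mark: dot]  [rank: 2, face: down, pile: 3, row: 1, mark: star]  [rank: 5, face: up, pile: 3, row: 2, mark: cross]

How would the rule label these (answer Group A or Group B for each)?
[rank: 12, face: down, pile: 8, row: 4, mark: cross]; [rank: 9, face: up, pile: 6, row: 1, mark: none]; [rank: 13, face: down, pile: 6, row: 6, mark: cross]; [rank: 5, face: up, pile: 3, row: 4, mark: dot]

Group A, Group A, Group A, Group B

The rule appears to be: pile ≥ 6.
[rank: 12, face: down, pile: 8, row: 4, mark: cross]: pile = 8, matches → Group A.
[rank: 9, face: up, pile: 6, row: 1, mark: none]: pile = 6, matches → Group A.
[rank: 13, face: down, pile: 6, row: 6, mark: cross]: pile = 6, matches → Group A.
[rank: 5, face: up, pile: 3, row: 4, mark: dot]: pile = 3, fails this test → Group B.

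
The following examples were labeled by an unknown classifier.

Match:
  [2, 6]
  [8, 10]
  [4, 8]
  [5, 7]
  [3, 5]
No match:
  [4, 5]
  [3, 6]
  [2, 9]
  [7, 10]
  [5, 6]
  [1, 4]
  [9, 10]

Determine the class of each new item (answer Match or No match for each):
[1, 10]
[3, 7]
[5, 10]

No match, Match, No match

One predicate separates the groups cleanly: sum is even.
[1, 10]: 1+10 = 11 — does not satisfy this, so No match.
[3, 7]: 3+7 = 10 — matches, so Match.
[5, 10]: 5+10 = 15 — does not satisfy this, so No match.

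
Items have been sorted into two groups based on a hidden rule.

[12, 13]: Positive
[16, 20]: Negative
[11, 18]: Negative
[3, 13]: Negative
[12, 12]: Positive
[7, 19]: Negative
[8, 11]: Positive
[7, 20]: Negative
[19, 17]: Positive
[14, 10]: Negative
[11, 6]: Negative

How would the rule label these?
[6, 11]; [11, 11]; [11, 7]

Negative, Positive, Negative

Rule: |first − second| ≤ 3. This holds for each 'Positive' example and fails for each 'Negative' one.
[6, 11] — |6−11| = 5, hence Negative. [11, 11] — |11−11| = 0, hence Positive. [11, 7] — |11−7| = 4, hence Negative.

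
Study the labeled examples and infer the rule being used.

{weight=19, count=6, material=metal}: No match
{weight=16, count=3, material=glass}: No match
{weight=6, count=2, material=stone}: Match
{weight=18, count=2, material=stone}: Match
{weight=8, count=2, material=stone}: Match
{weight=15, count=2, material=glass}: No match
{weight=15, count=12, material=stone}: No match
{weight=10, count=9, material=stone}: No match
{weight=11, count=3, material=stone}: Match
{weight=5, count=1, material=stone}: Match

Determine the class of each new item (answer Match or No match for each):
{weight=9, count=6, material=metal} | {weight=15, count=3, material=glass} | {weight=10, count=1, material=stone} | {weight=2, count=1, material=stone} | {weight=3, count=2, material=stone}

No match, No match, Match, Match, Match

The classifier is using: material is stone AND count ≤ 3.
{weight=9, count=6, material=metal}: material is metal, count = 6, does not satisfy this → No match. {weight=15, count=3, material=glass}: material is glass, count = 3, does not satisfy this → No match. {weight=10, count=1, material=stone}: material is stone, count = 1, matches → Match. {weight=2, count=1, material=stone}: material is stone, count = 1, matches → Match. {weight=3, count=2, material=stone}: material is stone, count = 2, matches → Match.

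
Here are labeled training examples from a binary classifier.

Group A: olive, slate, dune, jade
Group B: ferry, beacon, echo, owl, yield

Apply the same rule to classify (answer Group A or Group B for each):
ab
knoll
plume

Group B, Group B, Group A

The pattern is that an item is 'Group A' exactly when: ends with 'e'.
ab: ends with 'b', does not pass → Group B. knoll: ends with 'l', does not pass → Group B. plume: ends with 'e', has this property → Group A.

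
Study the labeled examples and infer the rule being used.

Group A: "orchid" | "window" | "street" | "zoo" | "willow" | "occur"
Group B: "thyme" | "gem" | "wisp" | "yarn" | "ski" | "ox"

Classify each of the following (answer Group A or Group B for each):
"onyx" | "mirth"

Group B, Group B

The simplest hypothesis consistent with all the labels is: has ≥ 2 vowels.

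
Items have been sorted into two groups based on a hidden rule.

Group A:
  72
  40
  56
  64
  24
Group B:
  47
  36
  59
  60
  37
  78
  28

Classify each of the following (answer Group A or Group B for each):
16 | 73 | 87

Group A, Group B, Group B

The rule appears to be: multiple of 8.
16 — 16 = 8·2, hence Group A. 73 — 73 = 8·9 + 1, hence Group B. 87 — 87 = 8·10 + 7, hence Group B.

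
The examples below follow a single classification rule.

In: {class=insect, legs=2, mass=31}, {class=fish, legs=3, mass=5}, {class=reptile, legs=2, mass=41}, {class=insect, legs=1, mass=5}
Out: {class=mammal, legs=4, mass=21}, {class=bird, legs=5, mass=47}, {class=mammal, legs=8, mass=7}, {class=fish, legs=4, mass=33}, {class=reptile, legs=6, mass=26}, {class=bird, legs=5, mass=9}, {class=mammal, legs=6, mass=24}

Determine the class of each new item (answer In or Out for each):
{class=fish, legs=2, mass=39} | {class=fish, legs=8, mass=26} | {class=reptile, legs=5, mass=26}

In, Out, Out

The distinguishing property — legs ≤ 3 — holds for all the 'In' cases and none of the 'Out' cases.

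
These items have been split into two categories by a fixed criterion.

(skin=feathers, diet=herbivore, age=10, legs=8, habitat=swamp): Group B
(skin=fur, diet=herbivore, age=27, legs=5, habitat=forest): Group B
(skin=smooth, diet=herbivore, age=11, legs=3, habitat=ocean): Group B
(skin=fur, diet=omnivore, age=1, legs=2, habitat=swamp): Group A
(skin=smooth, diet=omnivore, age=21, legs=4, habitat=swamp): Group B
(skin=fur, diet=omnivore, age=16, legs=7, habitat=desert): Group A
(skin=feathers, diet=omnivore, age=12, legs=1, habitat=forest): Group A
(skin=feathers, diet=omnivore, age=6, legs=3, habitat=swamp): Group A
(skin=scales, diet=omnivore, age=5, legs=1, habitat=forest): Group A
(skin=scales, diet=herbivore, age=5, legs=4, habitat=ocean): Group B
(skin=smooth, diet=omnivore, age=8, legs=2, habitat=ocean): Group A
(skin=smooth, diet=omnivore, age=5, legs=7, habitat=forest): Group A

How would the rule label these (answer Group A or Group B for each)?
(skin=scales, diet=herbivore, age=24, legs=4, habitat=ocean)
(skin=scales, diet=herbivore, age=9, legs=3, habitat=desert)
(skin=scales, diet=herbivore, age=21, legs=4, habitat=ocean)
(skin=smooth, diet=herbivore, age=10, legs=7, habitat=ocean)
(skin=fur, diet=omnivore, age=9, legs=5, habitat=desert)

The rule appears to be: diet is omnivore AND age ≤ 16.

Group B, Group B, Group B, Group B, Group A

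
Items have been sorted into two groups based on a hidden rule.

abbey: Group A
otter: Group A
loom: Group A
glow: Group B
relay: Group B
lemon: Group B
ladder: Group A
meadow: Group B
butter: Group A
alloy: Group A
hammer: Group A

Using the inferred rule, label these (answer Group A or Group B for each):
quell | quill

Group A, Group A

The distinguishing property — has a double letter — holds for all the 'Group A' cases and none of the 'Group B' cases.
quell — 'll' doubled, hence Group A. quill — 'll' doubled, hence Group A.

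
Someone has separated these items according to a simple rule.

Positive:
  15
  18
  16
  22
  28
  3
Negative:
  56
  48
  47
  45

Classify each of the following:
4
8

All 'Positive' examples share one property — at most 28 — and every 'Negative' example lacks it.
4 → 4 ≤ 28 → Positive. 8 → 8 ≤ 28 → Positive.

Positive, Positive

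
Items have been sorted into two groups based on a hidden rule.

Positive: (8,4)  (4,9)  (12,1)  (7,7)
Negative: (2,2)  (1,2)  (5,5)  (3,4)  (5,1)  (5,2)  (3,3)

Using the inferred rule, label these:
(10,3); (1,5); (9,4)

One predicate separates the groups cleanly: sum ≥ 12.

Positive, Negative, Positive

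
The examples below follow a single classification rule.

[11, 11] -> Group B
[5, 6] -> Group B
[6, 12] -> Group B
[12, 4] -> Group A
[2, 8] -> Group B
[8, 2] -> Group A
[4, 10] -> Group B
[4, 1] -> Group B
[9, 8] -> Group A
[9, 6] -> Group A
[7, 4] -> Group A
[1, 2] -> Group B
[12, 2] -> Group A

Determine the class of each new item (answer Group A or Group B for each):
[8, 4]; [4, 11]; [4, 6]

Group A, Group B, Group B

The pattern is that an item is 'Group A' exactly when: first > second AND second is even.
[8, 4]: 8 > 4, second 4 — passes, so Group A.
[4, 11]: 4 < 11, second 11 — does not satisfy this, so Group B.
[4, 6]: 4 < 6, second 6 — does not satisfy this, so Group B.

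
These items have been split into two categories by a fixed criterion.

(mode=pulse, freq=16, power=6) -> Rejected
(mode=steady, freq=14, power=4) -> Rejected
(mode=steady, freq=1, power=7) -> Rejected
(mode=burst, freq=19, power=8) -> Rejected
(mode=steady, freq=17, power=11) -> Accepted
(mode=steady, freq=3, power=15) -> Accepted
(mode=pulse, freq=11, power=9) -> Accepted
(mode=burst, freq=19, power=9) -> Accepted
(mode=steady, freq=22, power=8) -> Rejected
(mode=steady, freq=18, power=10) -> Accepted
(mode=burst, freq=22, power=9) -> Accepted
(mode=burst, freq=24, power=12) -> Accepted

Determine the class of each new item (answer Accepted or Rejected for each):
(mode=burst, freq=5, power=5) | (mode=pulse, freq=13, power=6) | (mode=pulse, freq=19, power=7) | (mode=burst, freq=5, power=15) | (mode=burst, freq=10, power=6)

Rejected, Rejected, Rejected, Accepted, Rejected

All 'Accepted' examples share one property — power ≥ 9 — and every 'Rejected' example lacks it.
(mode=burst, freq=5, power=5): power = 5, does not satisfy this → Rejected. (mode=pulse, freq=13, power=6): power = 6, does not satisfy this → Rejected. (mode=pulse, freq=19, power=7): power = 7, does not satisfy this → Rejected. (mode=burst, freq=5, power=15): power = 15, passes → Accepted. (mode=burst, freq=10, power=6): power = 6, does not satisfy this → Rejected.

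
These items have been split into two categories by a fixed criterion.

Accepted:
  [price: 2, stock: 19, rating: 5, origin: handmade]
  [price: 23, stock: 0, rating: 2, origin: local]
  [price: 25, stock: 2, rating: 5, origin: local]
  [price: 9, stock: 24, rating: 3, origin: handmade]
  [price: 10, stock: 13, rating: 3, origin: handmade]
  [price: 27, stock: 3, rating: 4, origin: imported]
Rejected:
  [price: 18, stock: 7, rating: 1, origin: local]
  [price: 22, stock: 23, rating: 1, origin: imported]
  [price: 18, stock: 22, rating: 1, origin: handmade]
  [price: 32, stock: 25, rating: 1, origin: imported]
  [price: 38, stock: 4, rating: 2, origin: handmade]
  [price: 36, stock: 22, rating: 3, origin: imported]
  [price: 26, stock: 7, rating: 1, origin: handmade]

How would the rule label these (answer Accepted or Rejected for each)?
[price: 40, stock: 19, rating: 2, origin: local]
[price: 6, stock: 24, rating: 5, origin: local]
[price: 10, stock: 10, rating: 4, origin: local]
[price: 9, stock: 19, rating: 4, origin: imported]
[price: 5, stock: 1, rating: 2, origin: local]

The pattern is that an item is 'Accepted' exactly when: price ≤ 27 AND rating ≥ 2.
[price: 40, stock: 19, rating: 2, origin: local]: price = 40, rating = 2 — fails the rule, so Rejected. [price: 6, stock: 24, rating: 5, origin: local]: price = 6, rating = 5 — satisfies this, so Accepted. [price: 10, stock: 10, rating: 4, origin: local]: price = 10, rating = 4 — satisfies this, so Accepted. [price: 9, stock: 19, rating: 4, origin: imported]: price = 9, rating = 4 — satisfies this, so Accepted. [price: 5, stock: 1, rating: 2, origin: local]: price = 5, rating = 2 — satisfies this, so Accepted.

Rejected, Accepted, Accepted, Accepted, Accepted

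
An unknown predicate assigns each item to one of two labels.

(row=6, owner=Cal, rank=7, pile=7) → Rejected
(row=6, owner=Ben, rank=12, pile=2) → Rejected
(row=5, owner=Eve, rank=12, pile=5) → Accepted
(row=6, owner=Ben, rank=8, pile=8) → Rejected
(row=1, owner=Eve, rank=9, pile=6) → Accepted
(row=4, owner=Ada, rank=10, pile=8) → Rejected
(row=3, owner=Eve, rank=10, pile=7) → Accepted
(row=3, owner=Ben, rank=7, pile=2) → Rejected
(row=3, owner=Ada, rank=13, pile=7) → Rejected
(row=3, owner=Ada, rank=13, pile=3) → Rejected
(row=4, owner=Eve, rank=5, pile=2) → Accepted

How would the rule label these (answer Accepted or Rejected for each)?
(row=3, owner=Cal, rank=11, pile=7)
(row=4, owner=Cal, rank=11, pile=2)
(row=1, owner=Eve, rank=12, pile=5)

Looking at the examples, the only property every 'Accepted' case has and every 'Rejected' case lacks is: owner is Eve.
(row=3, owner=Cal, rank=11, pile=7) → owner is Cal → Rejected. (row=4, owner=Cal, rank=11, pile=2) → owner is Cal → Rejected. (row=1, owner=Eve, rank=12, pile=5) → owner is Eve → Accepted.

Rejected, Rejected, Accepted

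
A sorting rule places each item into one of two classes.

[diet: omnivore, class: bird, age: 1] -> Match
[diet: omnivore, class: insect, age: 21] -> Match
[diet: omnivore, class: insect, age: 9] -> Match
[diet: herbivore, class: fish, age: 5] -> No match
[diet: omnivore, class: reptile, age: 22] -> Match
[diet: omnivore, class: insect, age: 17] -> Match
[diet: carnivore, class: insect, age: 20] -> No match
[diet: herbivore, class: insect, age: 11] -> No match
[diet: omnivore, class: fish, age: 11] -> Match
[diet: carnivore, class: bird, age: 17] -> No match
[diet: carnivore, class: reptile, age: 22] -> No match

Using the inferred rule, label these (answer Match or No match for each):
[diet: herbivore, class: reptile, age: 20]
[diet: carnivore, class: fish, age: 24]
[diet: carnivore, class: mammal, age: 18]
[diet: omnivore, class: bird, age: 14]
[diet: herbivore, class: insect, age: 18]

No match, No match, No match, Match, No match

Rule: diet is omnivore. This holds for each 'Match' example and fails for each 'No match' one.
[diet: herbivore, class: reptile, age: 20] → diet is herbivore → No match. [diet: carnivore, class: fish, age: 24] → diet is carnivore → No match. [diet: carnivore, class: mammal, age: 18] → diet is carnivore → No match. [diet: omnivore, class: bird, age: 14] → diet is omnivore → Match. [diet: herbivore, class: insect, age: 18] → diet is herbivore → No match.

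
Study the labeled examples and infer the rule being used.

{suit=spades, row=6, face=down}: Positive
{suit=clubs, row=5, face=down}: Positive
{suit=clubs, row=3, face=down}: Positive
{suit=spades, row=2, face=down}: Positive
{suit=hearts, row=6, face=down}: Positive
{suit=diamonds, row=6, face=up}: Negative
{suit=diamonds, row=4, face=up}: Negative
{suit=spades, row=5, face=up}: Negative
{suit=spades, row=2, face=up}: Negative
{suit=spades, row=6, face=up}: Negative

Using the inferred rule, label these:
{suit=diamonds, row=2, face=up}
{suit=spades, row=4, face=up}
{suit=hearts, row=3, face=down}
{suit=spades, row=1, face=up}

Negative, Negative, Positive, Negative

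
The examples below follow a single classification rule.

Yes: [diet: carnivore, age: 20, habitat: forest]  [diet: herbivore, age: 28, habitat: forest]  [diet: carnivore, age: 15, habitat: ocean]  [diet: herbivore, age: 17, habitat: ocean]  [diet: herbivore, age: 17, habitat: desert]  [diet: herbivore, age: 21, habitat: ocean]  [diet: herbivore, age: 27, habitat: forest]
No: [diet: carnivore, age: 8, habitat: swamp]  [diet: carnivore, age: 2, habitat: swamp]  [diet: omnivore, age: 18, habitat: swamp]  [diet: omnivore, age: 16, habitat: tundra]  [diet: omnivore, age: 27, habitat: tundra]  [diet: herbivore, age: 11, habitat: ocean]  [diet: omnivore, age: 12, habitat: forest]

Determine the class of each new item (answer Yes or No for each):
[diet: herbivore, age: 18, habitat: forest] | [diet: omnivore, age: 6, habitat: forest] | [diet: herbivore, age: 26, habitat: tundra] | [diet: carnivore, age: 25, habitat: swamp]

Yes, No, Yes, Yes

All 'Yes' examples share one property — diet is not omnivore AND age ≥ 12 — and every 'No' example lacks it.
[diet: herbivore, age: 18, habitat: forest] → diet is herbivore, age = 18 → Yes.
[diet: omnivore, age: 6, habitat: forest] → diet is omnivore, age = 6 → No.
[diet: herbivore, age: 26, habitat: tundra] → diet is herbivore, age = 26 → Yes.
[diet: carnivore, age: 25, habitat: swamp] → diet is carnivore, age = 25 → Yes.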